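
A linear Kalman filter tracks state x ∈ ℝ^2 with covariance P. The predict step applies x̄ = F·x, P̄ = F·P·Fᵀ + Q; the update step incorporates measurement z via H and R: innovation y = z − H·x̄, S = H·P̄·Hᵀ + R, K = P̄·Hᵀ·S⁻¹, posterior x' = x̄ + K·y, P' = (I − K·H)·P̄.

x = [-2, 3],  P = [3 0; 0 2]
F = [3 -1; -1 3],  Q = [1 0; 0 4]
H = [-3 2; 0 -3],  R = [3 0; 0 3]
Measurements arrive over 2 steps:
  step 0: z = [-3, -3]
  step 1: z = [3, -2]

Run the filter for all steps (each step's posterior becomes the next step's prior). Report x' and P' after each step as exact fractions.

step 0: x' = [24213/14953, 15543/14953], P' = [6915/14953 3105/14953; 3105/14953 4800/14953]
step 1: x' = [-958461/12265441, 11266581/12265441], P' = [5204395/12265441 2302017/12265441; 2302017/12265441 3745344/12265441]

step 0: x̄ = F·x = [-9, 11]
step 0: P̄ = F·P·Fᵀ + Q = [30 -15; -15 25]
step 0: y = z − H·x̄ = [-52, 30]
step 0: S = H·P̄·Hᵀ + R = [553 -285; -285 228]
step 0: K = P̄·Hᵀ·S⁻¹ = [-255/787 -3105/14953; 5/787 -4800/14953]
step 0: x' = x̄ + K·y = [24213/14953, 15543/14953]
step 0: P' = (I − K·H)·P̄ = [6915/14953 3105/14953; 3105/14953 4800/14953]
step 1: x̄ = F·x = [57096/14953, 22416/14953]
step 1: P̄ = F·P·Fᵀ + Q = [63358/14953 -4095/14953; -4095/14953 91297/14953]
step 1: y = z − H·x̄ = [171315/14953, 37342/14953]
step 1: S = H·P̄·Hᵀ + R = [1029409/14953 -584637/14953; -584637/14953 866532/14953]
step 1: K = P̄·Hᵀ·S⁻¹ = [-3669717/12265441 -2302017/12265441; 194879/12265441 -3745344/12265441]
step 1: x' = x̄ + K·y = [-958461/12265441, 11266581/12265441]
step 1: P' = (I − K·H)·P̄ = [5204395/12265441 2302017/12265441; 2302017/12265441 3745344/12265441]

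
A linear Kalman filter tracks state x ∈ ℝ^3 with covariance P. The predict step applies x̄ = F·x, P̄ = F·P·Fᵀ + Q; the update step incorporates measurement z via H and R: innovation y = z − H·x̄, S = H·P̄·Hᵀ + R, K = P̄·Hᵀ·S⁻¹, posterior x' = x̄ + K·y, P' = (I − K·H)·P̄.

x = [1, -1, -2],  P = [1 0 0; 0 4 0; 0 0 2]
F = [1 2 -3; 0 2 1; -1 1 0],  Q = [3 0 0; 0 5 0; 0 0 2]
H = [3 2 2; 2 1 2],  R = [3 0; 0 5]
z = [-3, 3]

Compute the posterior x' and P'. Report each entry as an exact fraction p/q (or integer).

x̄ = F·x = [5, -4, -2]
P̄ = F·P·Fᵀ + Q = [38 10 7; 10 23 8; 7 8 7]
y = z − H·x̄ = [-6, 1]
S = H·P̄·Hᵀ + R = [733 490; 490 336]
K = P̄·Hᵀ·S⁻¹ = [2/17 15/119; 11/34 -141/476; -18/221 699/3094]
x' = x̄ + K·y = [526/119, -2969/476, -3977/3094]
P' = (I − K·H)·P̄ = [950/119 -983/119 -421/119; -983/119 5099/476 515/238; -421/119 515/238 4673/1547]

x' = [526/119, -2969/476, -3977/3094]
P' = [950/119 -983/119 -421/119; -983/119 5099/476 515/238; -421/119 515/238 4673/1547]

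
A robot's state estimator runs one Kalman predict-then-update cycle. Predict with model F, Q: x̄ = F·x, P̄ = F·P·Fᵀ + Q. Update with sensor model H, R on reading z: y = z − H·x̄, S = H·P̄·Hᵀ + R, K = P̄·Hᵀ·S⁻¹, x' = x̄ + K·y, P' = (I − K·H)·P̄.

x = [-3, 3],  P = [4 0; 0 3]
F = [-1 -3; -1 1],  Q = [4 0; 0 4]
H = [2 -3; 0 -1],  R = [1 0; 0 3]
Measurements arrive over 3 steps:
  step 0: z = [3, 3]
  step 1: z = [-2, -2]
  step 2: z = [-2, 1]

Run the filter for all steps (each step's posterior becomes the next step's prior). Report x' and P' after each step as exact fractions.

step 0: x' = [-1326/2351, -3210/2351], P' = [10185/2351 6465/2351; 6465/2351 4353/2351]
step 1: x' = [1786612/2779789, 2973692/2779789], P' = [11882876/2779789 7481016/2779789; 7481016/2779789 5000268/2779789]
step 2: x' = [-5835724320/3218227751, -1702559228/3218227751], P' = [13753906628/3218227751 8659611960/3218227751; 8659611960/3218227751 5788507236/3218227751]

step 0: x̄ = F·x = [-6, 6]
step 0: P̄ = F·P·Fᵀ + Q = [35 -5; -5 11]
step 0: y = z − H·x̄ = [33, 9]
step 0: S = H·P̄·Hᵀ + R = [300 43; 43 14]
step 0: K = P̄·Hᵀ·S⁻¹ = [975/2351 -2155/2351; -129/2351 -1451/2351]
step 0: x' = x̄ + K·y = [-1326/2351, -3210/2351]
step 0: P' = (I − K·H)·P̄ = [10185/2351 6465/2351; 6465/2351 4353/2351]
step 1: x̄ = F·x = [10956/2351, -1884/2351]
step 1: P̄ = F·P·Fᵀ + Q = [97556/2351 10056/2351; 10056/2351 11012/2351]
step 1: y = z − H·x̄ = [-32266/2351, -6586/2351]
step 1: S = H·P̄·Hᵀ + R = [371011/2351 12924/2351; 12924/2351 18065/2351]
step 1: K = P̄·Hᵀ·S⁻¹ = [1322704/2779789 -2493672/2779789; -38772/2779789 -1666756/2779789]
step 1: x' = x̄ + K·y = [1786612/2779789, 2973692/2779789]
step 1: P' = (I − K·H)·P̄ = [11882876/2779789 7481016/2779789; 7481016/2779789 5000268/2779789]
step 2: x̄ = F·x = [-629864/163517, 1187080/2779789]
step 2: P̄ = F·P·Fᵀ + Q = [6640620/163517 696712/163517; 696712/163517 13040268/2779789]
step 2: y = z − H·x̄ = [19417038/2779789, 3966869/2779789]
step 2: S = H·P̄·Hᵀ + R = [429575113/2779789 15432596/2779789; 15432596/2779789 21379635/2779789]
step 2: K = P̄·Hᵀ·S⁻¹ = [1528977376/3218227751 -2886537320/3218227751; -46297788/3218227751 -1929502412/3218227751]
step 2: x' = x̄ + K·y = [-5835724320/3218227751, -1702559228/3218227751]
step 2: P' = (I − K·H)·P̄ = [13753906628/3218227751 8659611960/3218227751; 8659611960/3218227751 5788507236/3218227751]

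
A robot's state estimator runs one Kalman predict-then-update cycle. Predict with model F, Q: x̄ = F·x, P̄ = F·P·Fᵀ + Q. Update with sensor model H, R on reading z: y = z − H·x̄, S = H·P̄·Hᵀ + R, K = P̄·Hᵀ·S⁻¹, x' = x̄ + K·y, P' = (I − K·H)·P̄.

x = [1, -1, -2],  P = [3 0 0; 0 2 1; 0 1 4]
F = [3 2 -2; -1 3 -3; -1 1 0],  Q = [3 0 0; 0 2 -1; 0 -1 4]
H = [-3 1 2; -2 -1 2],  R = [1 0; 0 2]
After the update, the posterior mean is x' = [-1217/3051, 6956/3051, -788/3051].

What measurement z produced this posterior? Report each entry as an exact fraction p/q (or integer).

x̄ = F·x = [5, 2, -2]
P̄ = F·P·Fᵀ + Q = [46 15 -7; 15 41 5; -7 5 9]
S = H·P̄·Hᵀ + R = [506 356; 356 359]
K = P̄·Hᵀ·S⁻¹ = [-6107/54918 -6227/27459; 11935/27459 -16501/27459; 3092/27459 -1001/27459]
x' − x̄ = [-16472/3051, 854/3051, 5314/3051] = K·y
y = (KᵀK)⁻¹·Kᵀ·(x' − x̄) = [20, 14]
z = y + H·x̄ = [20, 14] + [-17, -16] = [3, -2]

z = [3, -2]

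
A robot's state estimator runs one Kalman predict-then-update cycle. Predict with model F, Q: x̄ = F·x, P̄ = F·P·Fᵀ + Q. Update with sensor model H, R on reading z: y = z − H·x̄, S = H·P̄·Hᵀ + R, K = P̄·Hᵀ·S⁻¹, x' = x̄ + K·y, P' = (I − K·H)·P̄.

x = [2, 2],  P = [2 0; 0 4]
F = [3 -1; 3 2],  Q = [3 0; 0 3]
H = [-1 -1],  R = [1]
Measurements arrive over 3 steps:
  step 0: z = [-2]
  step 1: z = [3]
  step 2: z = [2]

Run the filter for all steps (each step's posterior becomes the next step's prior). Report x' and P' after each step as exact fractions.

step 0: x̄ = F·x = [4, 10]
step 0: P̄ = F·P·Fᵀ + Q = [25 10; 10 37]
step 0: y = z − H·x̄ = [12]
step 0: S = H·P̄·Hᵀ + R = [83]
step 0: K = P̄·Hᵀ·S⁻¹ = [-35/83; -47/83]
step 0: x' = x̄ + K·y = [-88/83, 266/83]
step 0: P' = (I − K·H)·P̄ = [850/83 -815/83; -815/83 862/83]
step 1: x̄ = F·x = [-530/83, 268/83]
step 1: P̄ = F·P·Fᵀ + Q = [13651/83 3481/83; 3481/83 1567/83]
step 1: y = z − H·x̄ = [-13/83]
step 1: S = H·P̄·Hᵀ + R = [22263/83]
step 1: K = P̄·Hᵀ·S⁻¹ = [-17132/22263; -5048/22263]
step 1: x' = x̄ + K·y = [-139478/22263, 72676/22263]
step 1: P' = (I − K·H)·P̄ = [125383/22263 -108251/22263; -108251/22263 113299/22263]
step 2: x̄ = F·x = [-491110/22263, -273082/22263]
step 2: P̄ = F·P·Fᵀ + Q = [1958041/22263 577096/22263; 577096/22263 349420/22263]
step 2: y = z − H·x̄ = [-719666/22263]
step 2: S = H·P̄·Hᵀ + R = [3483916/22263]
step 2: K = P̄·Hᵀ·S⁻¹ = [-2535137/3483916; -12191/45841]
step 2: x' = x̄ + K·y = [2548307/1741958, -168212/45841]
step 2: P' = (I − K·H)·P̄ = [17730349/3483916 -199937/45841; -199937/45841 212128/45841]

step 0: x' = [-88/83, 266/83], P' = [850/83 -815/83; -815/83 862/83]
step 1: x' = [-139478/22263, 72676/22263], P' = [125383/22263 -108251/22263; -108251/22263 113299/22263]
step 2: x' = [2548307/1741958, -168212/45841], P' = [17730349/3483916 -199937/45841; -199937/45841 212128/45841]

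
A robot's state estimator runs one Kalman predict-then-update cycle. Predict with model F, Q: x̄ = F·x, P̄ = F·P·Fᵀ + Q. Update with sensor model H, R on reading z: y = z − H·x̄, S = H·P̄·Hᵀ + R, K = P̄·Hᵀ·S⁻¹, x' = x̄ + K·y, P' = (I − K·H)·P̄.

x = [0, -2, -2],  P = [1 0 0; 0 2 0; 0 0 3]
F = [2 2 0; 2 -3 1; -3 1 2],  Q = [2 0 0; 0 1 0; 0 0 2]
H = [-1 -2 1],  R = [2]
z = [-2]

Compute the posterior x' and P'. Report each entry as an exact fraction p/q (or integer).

x̄ = F·x = [-4, 4, -6]
P̄ = F·P·Fᵀ + Q = [14 -8 -2; -8 26 -6; -2 -6 25]
y = z − H·x̄ = [8]
S = H·P̄·Hᵀ + R = [141]
K = P̄·Hᵀ·S⁻¹ = [0; -50/141; 13/47]
x' = x̄ + K·y = [-4, 164/141, -178/47]
P' = (I − K·H)·P̄ = [14 -8 -2; -8 1166/141 368/47; -2 368/47 668/47]

x' = [-4, 164/141, -178/47]
P' = [14 -8 -2; -8 1166/141 368/47; -2 368/47 668/47]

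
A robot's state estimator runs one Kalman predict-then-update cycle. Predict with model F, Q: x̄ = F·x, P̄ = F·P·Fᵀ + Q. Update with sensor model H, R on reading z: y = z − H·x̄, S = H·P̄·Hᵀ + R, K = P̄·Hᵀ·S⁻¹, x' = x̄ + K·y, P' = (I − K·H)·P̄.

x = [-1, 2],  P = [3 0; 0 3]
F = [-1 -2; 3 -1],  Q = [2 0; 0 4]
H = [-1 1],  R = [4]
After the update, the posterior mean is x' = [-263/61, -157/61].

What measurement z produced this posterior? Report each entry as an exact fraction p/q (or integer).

z = [2]

x̄ = F·x = [-3, -5]
P̄ = F·P·Fᵀ + Q = [17 -3; -3 34]
S = H·P̄·Hᵀ + R = [61]
K = P̄·Hᵀ·S⁻¹ = [-20/61; 37/61]
x' − x̄ = [-80/61, 148/61] = K·y
y = (KᵀK)⁻¹·Kᵀ·(x' − x̄) = [4]
z = y + H·x̄ = [4] + [-2] = [2]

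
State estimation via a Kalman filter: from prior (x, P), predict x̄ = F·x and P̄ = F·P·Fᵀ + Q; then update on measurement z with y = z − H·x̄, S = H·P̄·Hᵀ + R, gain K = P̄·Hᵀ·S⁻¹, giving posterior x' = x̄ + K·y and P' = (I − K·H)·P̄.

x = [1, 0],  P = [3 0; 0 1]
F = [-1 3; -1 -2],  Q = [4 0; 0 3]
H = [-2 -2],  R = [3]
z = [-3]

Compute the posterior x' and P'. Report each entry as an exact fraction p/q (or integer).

x̄ = F·x = [-1, -1]
P̄ = F·P·Fᵀ + Q = [16 -3; -3 10]
y = z − H·x̄ = [-7]
S = H·P̄·Hᵀ + R = [83]
K = P̄·Hᵀ·S⁻¹ = [-26/83; -14/83]
x' = x̄ + K·y = [99/83, 15/83]
P' = (I − K·H)·P̄ = [652/83 -613/83; -613/83 634/83]

x' = [99/83, 15/83]
P' = [652/83 -613/83; -613/83 634/83]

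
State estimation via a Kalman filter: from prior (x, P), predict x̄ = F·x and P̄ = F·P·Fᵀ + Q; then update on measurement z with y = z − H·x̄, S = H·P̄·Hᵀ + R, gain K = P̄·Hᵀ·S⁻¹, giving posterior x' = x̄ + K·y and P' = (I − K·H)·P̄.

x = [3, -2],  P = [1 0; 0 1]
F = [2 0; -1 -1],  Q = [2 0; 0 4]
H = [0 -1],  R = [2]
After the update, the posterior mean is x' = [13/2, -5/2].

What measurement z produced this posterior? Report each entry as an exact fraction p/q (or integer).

z = [3]

x̄ = F·x = [6, -1]
P̄ = F·P·Fᵀ + Q = [6 -2; -2 6]
S = H·P̄·Hᵀ + R = [8]
K = P̄·Hᵀ·S⁻¹ = [1/4; -3/4]
x' − x̄ = [1/2, -3/2] = K·y
y = (KᵀK)⁻¹·Kᵀ·(x' − x̄) = [2]
z = y + H·x̄ = [2] + [1] = [3]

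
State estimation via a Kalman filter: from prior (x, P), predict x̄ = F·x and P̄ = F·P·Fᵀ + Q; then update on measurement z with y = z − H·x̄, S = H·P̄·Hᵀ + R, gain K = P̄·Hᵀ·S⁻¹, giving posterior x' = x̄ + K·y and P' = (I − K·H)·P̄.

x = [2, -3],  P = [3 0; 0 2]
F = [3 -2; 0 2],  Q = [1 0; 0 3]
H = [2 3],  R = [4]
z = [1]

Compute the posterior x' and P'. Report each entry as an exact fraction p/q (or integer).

x' = [1572/151, -991/151]
P' = [3132/151 -2024/151; -2024/151 1372/151]

x̄ = F·x = [12, -6]
P̄ = F·P·Fᵀ + Q = [36 -8; -8 11]
y = z − H·x̄ = [-5]
S = H·P̄·Hᵀ + R = [151]
K = P̄·Hᵀ·S⁻¹ = [48/151; 17/151]
x' = x̄ + K·y = [1572/151, -991/151]
P' = (I − K·H)·P̄ = [3132/151 -2024/151; -2024/151 1372/151]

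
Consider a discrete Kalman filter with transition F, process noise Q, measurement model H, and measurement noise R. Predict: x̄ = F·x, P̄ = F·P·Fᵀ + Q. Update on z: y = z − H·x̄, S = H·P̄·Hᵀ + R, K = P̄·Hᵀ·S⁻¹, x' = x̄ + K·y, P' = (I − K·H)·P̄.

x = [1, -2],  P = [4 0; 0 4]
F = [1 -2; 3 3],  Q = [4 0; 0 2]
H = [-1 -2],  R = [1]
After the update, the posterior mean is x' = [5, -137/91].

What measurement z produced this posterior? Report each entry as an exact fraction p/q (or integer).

x̄ = F·x = [5, -3]
P̄ = F·P·Fᵀ + Q = [24 -12; -12 74]
S = H·P̄·Hᵀ + R = [273]
K = P̄·Hᵀ·S⁻¹ = [0; -136/273]
x' − x̄ = [0, 136/91] = K·y
y = (KᵀK)⁻¹·Kᵀ·(x' − x̄) = [-3]
z = y + H·x̄ = [-3] + [1] = [-2]

z = [-2]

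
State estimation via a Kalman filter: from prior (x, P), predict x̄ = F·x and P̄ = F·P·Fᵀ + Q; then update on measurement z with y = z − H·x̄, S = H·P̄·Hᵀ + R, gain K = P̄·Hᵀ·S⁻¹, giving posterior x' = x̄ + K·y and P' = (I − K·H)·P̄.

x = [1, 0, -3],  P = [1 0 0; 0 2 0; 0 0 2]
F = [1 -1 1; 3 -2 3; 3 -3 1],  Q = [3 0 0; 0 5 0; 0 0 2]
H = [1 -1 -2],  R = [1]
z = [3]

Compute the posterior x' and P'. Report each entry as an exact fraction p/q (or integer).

x̄ = F·x = [-2, -6, 0]
P̄ = F·P·Fᵀ + Q = [8 13 11; 13 40 27; 11 27 31]
y = z − H·x̄ = [-1]
S = H·P̄·Hᵀ + R = [211]
K = P̄·Hᵀ·S⁻¹ = [-27/211; -81/211; -78/211]
x' = x̄ + K·y = [-395/211, -1185/211, 78/211]
P' = (I − K·H)·P̄ = [959/211 556/211 215/211; 556/211 1879/211 -621/211; 215/211 -621/211 457/211]

x' = [-395/211, -1185/211, 78/211]
P' = [959/211 556/211 215/211; 556/211 1879/211 -621/211; 215/211 -621/211 457/211]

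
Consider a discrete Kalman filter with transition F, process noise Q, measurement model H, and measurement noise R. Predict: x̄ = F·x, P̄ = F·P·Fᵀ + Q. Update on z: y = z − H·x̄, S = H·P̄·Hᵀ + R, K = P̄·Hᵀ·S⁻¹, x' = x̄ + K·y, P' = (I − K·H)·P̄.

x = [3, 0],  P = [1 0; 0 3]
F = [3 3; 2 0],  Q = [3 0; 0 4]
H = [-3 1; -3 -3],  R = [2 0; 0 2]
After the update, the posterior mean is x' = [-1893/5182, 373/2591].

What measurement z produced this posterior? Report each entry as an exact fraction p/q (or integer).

z = [1, 1]

x̄ = F·x = [9, 6]
P̄ = F·P·Fᵀ + Q = [39 6; 6 8]
S = H·P̄·Hᵀ + R = [325 363; 363 533]
K = P̄·Hᵀ·S⁻¹ = [-5079/20728 -1791/20728; 2479/10364 -2505/10364]
x' − x̄ = [-48531/5182, -15173/2591] = K·y
y = (KᵀK)⁻¹·Kᵀ·(x' − x̄) = [22, 46]
z = y + H·x̄ = [22, 46] + [-21, -45] = [1, 1]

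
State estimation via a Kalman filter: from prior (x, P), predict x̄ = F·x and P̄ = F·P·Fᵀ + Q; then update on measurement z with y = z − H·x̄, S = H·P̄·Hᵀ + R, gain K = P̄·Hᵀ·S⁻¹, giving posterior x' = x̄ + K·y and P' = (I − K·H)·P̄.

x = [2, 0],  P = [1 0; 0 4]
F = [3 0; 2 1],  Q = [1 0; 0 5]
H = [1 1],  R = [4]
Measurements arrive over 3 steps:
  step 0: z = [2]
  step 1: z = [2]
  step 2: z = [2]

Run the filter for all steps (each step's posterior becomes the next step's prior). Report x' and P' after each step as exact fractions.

step 0: x̄ = F·x = [6, 4]
step 0: P̄ = F·P·Fᵀ + Q = [10 6; 6 13]
step 0: y = z − H·x̄ = [-8]
step 0: S = H·P̄·Hᵀ + R = [39]
step 0: K = P̄·Hᵀ·S⁻¹ = [16/39; 19/39]
step 0: x' = x̄ + K·y = [106/39, 4/39]
step 0: P' = (I − K·H)·P̄ = [134/39 -70/39; -70/39 146/39]
step 1: x̄ = F·x = [106/13, 72/13]
step 1: P̄ = F·P·Fᵀ + Q = [415/13 198/13; 198/13 199/13]
step 1: y = z − H·x̄ = [-152/13]
step 1: S = H·P̄·Hᵀ + R = [1062/13]
step 1: K = P̄·Hᵀ·S⁻¹ = [613/1062; 397/1062]
step 1: x' = x̄ + K·y = [746/531, 620/531]
step 1: P' = (I − K·H)·P̄ = [4997/1062 -2545/1062; -2545/1062 4133/1062]
step 2: x̄ = F·x = [746/177, 704/177]
step 2: P̄ = F·P·Fᵀ + Q = [5115/118 2483/118; 2483/118 2139/118]
step 2: y = z − H·x̄ = [-1096/177]
step 2: S = H·P̄·Hᵀ + R = [6346/59]
step 2: K = P̄·Hᵀ·S⁻¹ = [3799/6346; 2311/6346]
step 2: x' = x̄ + K·y = [4834/9519, 16396/9519]
step 2: P' = (I − K·H)·P̄ = [15233/3173 -7635/3173; -7635/3173 12257/3173]

step 0: x' = [106/39, 4/39], P' = [134/39 -70/39; -70/39 146/39]
step 1: x' = [746/531, 620/531], P' = [4997/1062 -2545/1062; -2545/1062 4133/1062]
step 2: x' = [4834/9519, 16396/9519], P' = [15233/3173 -7635/3173; -7635/3173 12257/3173]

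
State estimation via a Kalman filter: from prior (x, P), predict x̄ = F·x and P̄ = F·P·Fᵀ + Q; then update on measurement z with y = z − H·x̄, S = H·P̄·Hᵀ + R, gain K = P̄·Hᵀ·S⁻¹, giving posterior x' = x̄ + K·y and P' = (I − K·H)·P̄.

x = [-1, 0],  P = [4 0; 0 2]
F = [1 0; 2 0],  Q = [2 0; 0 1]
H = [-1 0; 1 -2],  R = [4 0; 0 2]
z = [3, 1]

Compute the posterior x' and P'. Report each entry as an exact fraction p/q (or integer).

x' = [-147/85, -126/85]
P' = [164/85 92/85; 92/85 91/85]

x̄ = F·x = [-1, -2]
P̄ = F·P·Fᵀ + Q = [6 8; 8 17]
y = z − H·x̄ = [2, -2]
S = H·P̄·Hᵀ + R = [10 10; 10 44]
K = P̄·Hᵀ·S⁻¹ = [-41/85 -2/17; -23/85 -9/17]
x' = x̄ + K·y = [-147/85, -126/85]
P' = (I − K·H)·P̄ = [164/85 92/85; 92/85 91/85]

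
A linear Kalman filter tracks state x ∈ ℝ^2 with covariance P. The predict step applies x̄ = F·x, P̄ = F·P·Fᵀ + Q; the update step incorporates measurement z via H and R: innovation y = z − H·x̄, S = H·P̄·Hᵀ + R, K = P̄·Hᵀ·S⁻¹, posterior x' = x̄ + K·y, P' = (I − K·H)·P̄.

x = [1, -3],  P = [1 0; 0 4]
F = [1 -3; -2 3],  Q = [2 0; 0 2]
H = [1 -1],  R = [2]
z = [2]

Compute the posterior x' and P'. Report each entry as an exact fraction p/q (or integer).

x' = [127/159, -229/159]
P' = [272/159 118/159; 118/159 278/159]

x̄ = F·x = [10, -11]
P̄ = F·P·Fᵀ + Q = [39 -38; -38 42]
y = z − H·x̄ = [-19]
S = H·P̄·Hᵀ + R = [159]
K = P̄·Hᵀ·S⁻¹ = [77/159; -80/159]
x' = x̄ + K·y = [127/159, -229/159]
P' = (I − K·H)·P̄ = [272/159 118/159; 118/159 278/159]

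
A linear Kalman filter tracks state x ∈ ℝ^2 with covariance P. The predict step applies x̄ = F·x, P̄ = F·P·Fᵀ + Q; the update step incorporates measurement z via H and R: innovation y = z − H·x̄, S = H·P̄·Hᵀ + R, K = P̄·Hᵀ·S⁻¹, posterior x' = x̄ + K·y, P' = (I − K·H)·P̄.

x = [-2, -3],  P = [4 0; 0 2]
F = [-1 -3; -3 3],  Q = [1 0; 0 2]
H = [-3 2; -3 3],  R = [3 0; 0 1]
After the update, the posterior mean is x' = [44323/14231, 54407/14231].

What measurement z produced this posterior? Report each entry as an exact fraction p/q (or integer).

z = [-1, 2]

x̄ = F·x = [11, -3]
P̄ = F·P·Fᵀ + Q = [23 -6; -6 56]
S = H·P̄·Hᵀ + R = [506 633; 633 820]
K = P̄·Hᵀ·S⁻¹ = [-11349/14231 7251/14231; -11138/14231 11826/14231]
x' − x̄ = [-112218/14231, 97100/14231] = K·y
y = (KᵀK)⁻¹·Kᵀ·(x' − x̄) = [38, 44]
z = y + H·x̄ = [38, 44] + [-39, -42] = [-1, 2]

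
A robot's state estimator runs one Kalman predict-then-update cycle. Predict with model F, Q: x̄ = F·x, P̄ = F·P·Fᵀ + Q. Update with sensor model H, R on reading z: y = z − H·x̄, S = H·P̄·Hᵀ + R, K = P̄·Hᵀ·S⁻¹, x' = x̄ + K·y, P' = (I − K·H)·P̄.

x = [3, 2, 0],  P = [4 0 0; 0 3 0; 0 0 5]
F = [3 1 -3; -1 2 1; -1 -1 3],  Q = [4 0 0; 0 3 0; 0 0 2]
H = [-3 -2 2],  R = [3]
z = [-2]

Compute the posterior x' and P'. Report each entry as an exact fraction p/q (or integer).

x̄ = F·x = [11, 1, -5]
P̄ = F·P·Fᵀ + Q = [88 -21 -60; -21 24 13; -60 13 54]
y = z − H·x̄ = [43]
S = H·P̄·Hᵀ + R = [1471]
K = P̄·Hᵀ·S⁻¹ = [-342/1471; 41/1471; 262/1471]
x' = x̄ + K·y = [1475/1471, 3234/1471, 3911/1471]
P' = (I − K·H)·P̄ = [12484/1471 -16869/1471 1344/1471; -16869/1471 33623/1471 8381/1471; 1344/1471 8381/1471 10790/1471]

x' = [1475/1471, 3234/1471, 3911/1471]
P' = [12484/1471 -16869/1471 1344/1471; -16869/1471 33623/1471 8381/1471; 1344/1471 8381/1471 10790/1471]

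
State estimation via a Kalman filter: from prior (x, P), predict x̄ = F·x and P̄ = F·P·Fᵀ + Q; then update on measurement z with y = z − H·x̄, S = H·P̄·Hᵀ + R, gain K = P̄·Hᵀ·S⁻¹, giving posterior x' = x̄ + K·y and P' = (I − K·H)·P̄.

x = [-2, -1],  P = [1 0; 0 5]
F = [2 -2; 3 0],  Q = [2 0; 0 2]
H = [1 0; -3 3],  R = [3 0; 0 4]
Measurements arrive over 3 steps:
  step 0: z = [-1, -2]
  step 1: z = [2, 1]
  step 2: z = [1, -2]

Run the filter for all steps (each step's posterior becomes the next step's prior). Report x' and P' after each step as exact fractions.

step 0: x' = [-5528/3041, -8022/3041], P' = [7062/3041 6822/3041; 6822/3041 7882/3041]
step 1: x' = [3135479/2253937, 3576612/2253937], P' = [3546372/2253937 3487320/2253937; 3487320/2253937 4411880/2253937]
step 2: x' = [963152633/1240255676, 272886567/1240255676], P' = [945879951/620127838 921615921/620127838; 921615921/620127838 1166206871/620127838]

step 0: x̄ = F·x = [-2, -6]
step 0: P̄ = F·P·Fᵀ + Q = [26 6; 6 11]
step 0: y = z − H·x̄ = [1, 10]
step 0: S = H·P̄·Hᵀ + R = [29 -60; -60 229]
step 0: K = P̄·Hᵀ·S⁻¹ = [2354/3041 -180/3041; 2274/3041 795/3041]
step 0: x' = x̄ + K·y = [-5528/3041, -8022/3041]
step 0: P' = (I − K·H)·P̄ = [7062/3041 6822/3041; 6822/3041 7882/3041]
step 1: x̄ = F·x = [4988/3041, -16584/3041]
step 1: P̄ = F·P·Fᵀ + Q = [11282/3041 1440/3041; 1440/3041 69640/3041]
step 1: y = z − H·x̄ = [1094/3041, 67757/3041]
step 1: S = H·P̄·Hᵀ + R = [20405/3041 -29526/3041; -29526/3041 714542/3041]
step 1: K = P̄·Hᵀ·S⁻¹ = [1182124/2253937 -6327/321991; 1162440/2253937 99060/321991]
step 1: x' = x̄ + K·y = [3135479/2253937, 3576612/2253937]
step 1: P' = (I − K·H)·P̄ = [3546372/2253937 3487320/2253937; 3487320/2253937 4411880/2253937]
step 2: x̄ = F·x = [-126038/321991, 9406437/2253937]
step 2: P̄ = F·P·Fᵀ + Q = [1206046/321991 50616/321991; 50616/321991 36425222/2253937]
step 2: y = z − H·x̄ = [448029/321991, -35373983/2253937]
step 2: S = H·P̄·Hᵀ + R = [2172019/321991 -3466290/321991; -3466290/321991 406446028/2253937]
step 2: K = P̄·Hᵀ·S⁻¹ = [315293317/620127838 -36396045/1240255676; 307205307/620127838 366886425/1240255676]
step 2: x' = x̄ + K·y = [963152633/1240255676, 272886567/1240255676]
step 2: P' = (I − K·H)·P̄ = [945879951/620127838 921615921/620127838; 921615921/620127838 1166206871/620127838]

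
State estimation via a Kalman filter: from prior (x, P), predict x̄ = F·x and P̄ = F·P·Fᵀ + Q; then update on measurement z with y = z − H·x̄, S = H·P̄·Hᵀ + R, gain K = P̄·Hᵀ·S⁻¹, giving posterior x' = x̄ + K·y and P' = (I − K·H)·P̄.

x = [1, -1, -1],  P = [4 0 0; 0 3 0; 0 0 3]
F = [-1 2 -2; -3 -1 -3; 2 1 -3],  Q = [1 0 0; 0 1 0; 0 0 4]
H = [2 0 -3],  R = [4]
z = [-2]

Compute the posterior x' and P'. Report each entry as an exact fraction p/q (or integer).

x' = [-43/63, 53/21, 16/63]
P' = [5431/189 1432/63 3614/189; 1432/63 1279/21 944/63; 3614/189 944/63 2488/189]

x̄ = F·x = [-1, 1, 4]
P̄ = F·P·Fᵀ + Q = [29 24 16; 24 67 0; 16 0 50]
y = z − H·x̄ = [12]
S = H·P̄·Hᵀ + R = [378]
K = P̄·Hᵀ·S⁻¹ = [5/189; 8/63; -59/189]
x' = x̄ + K·y = [-43/63, 53/21, 16/63]
P' = (I − K·H)·P̄ = [5431/189 1432/63 3614/189; 1432/63 1279/21 944/63; 3614/189 944/63 2488/189]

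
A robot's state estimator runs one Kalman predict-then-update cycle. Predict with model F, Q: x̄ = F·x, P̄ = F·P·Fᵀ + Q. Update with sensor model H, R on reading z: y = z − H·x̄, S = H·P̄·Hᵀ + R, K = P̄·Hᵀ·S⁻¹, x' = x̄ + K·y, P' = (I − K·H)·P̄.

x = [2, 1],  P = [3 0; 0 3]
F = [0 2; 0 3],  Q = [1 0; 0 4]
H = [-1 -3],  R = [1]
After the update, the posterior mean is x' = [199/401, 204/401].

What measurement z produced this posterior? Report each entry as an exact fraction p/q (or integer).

x̄ = F·x = [2, 3]
P̄ = F·P·Fᵀ + Q = [13 18; 18 31]
S = H·P̄·Hᵀ + R = [401]
K = P̄·Hᵀ·S⁻¹ = [-67/401; -111/401]
x' − x̄ = [-603/401, -999/401] = K·y
y = (KᵀK)⁻¹·Kᵀ·(x' − x̄) = [9]
z = y + H·x̄ = [9] + [-11] = [-2]

z = [-2]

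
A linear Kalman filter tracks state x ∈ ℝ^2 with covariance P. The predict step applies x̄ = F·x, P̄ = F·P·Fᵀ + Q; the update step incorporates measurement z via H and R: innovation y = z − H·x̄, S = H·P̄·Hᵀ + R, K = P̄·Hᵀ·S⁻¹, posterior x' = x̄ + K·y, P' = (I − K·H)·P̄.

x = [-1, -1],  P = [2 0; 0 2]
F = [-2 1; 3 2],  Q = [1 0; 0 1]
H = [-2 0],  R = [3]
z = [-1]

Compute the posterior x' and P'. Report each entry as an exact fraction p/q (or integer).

x' = [25/47, -219/47]
P' = [33/47 -24/47; -24/47 1013/47]

x̄ = F·x = [1, -5]
P̄ = F·P·Fᵀ + Q = [11 -8; -8 27]
y = z − H·x̄ = [1]
S = H·P̄·Hᵀ + R = [47]
K = P̄·Hᵀ·S⁻¹ = [-22/47; 16/47]
x' = x̄ + K·y = [25/47, -219/47]
P' = (I − K·H)·P̄ = [33/47 -24/47; -24/47 1013/47]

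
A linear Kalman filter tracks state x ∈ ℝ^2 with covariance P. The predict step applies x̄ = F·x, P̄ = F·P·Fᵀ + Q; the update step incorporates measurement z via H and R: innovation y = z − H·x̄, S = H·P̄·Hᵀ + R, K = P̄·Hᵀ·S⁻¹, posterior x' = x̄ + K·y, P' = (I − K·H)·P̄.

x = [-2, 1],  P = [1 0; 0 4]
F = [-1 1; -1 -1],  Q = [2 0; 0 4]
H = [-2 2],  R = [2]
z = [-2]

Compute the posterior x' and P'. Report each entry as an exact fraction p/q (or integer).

x' = [23/9, 23/15]
P' = [23/9 7/3; 7/3 13/5]

x̄ = F·x = [3, 1]
P̄ = F·P·Fᵀ + Q = [7 -3; -3 9]
y = z − H·x̄ = [2]
S = H·P̄·Hᵀ + R = [90]
K = P̄·Hᵀ·S⁻¹ = [-2/9; 4/15]
x' = x̄ + K·y = [23/9, 23/15]
P' = (I − K·H)·P̄ = [23/9 7/3; 7/3 13/5]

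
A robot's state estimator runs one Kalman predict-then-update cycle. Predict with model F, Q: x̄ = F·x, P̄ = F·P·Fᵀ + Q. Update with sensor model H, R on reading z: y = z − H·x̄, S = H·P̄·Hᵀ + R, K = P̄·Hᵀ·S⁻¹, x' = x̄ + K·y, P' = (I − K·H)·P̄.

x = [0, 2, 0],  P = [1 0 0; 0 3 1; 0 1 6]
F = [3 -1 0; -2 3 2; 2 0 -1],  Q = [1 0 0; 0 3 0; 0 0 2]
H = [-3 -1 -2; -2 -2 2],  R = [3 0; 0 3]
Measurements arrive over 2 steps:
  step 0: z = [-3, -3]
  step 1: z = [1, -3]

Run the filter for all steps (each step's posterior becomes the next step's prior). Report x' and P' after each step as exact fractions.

step 0: x' = [-1380/1363, 60221/16356, 9397/8178], P' = [4227/1363 -6783/1363 -2451/1363; -6783/1363 423449/49068 74335/24534; -2451/1363 74335/24534 17525/12267]
step 1: x' = [-19551577/12784352, 21852409/6392176, 2795617/12784352], P' = [896195571/447452320 -705017403/223726160 -441989691/447452320; -705017403/223726160 622035529/111863080 374677343/223726160; -441989691/447452320 374677343/223726160 375059131/447452320]

step 0: x̄ = F·x = [-2, 6, 0]
step 0: P̄ = F·P·Fᵀ + Q = [13 -17 7; -17 70 -19; 7 -19 12]
step 0: y = z − H·x̄ = [-3, 5]
step 0: S = H·P̄·Hᵀ + R = [144 -18; -18 343]
step 0: K = P̄·Hᵀ·S⁻¹ = [-332/1363 70/1363; 3925/49068 -1133/2726; -4027/24534 179/1363]
step 0: x' = x̄ + K·y = [-1380/1363, 60221/16356, 9397/8178]
step 0: P' = (I − K·H)·P̄ = [4227/1363 -6783/1363 -2451/1363; -6783/1363 423449/49068 74335/24534; -2451/1363 74335/24534 17525/12267]
step 1: x̄ = F·x = [-109901/16356, 251371/16356, -25957/8178]
step 1: P̄ = F·P·Fᵀ + Q = [3307193/49068 -5696203/49068 907393/24534; -5696203/49068 10267517/49068 -1594721/24534; 907393/24534 -1594721/24534 282467/12267]
step 1: y = z − H·x̄ = [-13817/1363, 84425/4089]
step 1: S = H·P̄·Hᵀ + R = [542816/1363 -547760/1363; -547760/1363 6098285/12267]
step 1: K = P̄·Hᵀ·S⁻¹ = [-26304835/89490464 2993731/27965770; 8108431/44745232 -6849013/13982885; -11566925/89490464 2820589/27965770]
step 1: x' = x̄ + K·y = [-19551577/12784352, 21852409/6392176, 2795617/12784352]
step 1: P' = (I − K·H)·P̄ = [896195571/447452320 -705017403/223726160 -441989691/447452320; -705017403/223726160 622035529/111863080 374677343/223726160; -441989691/447452320 374677343/223726160 375059131/447452320]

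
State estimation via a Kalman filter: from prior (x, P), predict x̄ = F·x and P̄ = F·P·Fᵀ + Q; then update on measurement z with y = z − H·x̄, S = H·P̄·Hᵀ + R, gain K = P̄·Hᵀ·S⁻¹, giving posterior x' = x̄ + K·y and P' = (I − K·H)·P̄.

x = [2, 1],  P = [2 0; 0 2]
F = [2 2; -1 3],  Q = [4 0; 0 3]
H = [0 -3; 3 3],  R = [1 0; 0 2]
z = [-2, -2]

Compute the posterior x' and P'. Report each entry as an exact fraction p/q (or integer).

x̄ = F·x = [6, 1]
P̄ = F·P·Fᵀ + Q = [20 8; 8 23]
y = z − H·x̄ = [1, -23]
S = H·P̄·Hᵀ + R = [208 -279; -279 533]
K = P̄·Hᵀ·S⁻¹ = [10644/33023 10776/33023; -10830/33023 93/33023]
x' = x̄ + K·y = [-39066/33023, 20054/33023]
P' = (I − K·H)·P̄ = [10732/33023 -3548/33023; -3548/33023 3610/33023]

x' = [-39066/33023, 20054/33023]
P' = [10732/33023 -3548/33023; -3548/33023 3610/33023]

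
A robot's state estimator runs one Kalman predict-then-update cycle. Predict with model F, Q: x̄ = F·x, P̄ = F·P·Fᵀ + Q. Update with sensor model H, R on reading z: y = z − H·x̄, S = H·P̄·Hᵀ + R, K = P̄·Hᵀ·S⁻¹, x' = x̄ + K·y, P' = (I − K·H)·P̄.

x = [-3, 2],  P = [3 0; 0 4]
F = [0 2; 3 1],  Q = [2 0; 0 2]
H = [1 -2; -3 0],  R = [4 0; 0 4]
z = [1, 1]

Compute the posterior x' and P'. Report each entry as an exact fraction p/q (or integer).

x̄ = F·x = [4, -7]
P̄ = F·P·Fᵀ + Q = [18 8; 8 33]
y = z − H·x̄ = [-17, 13]
S = H·P̄·Hᵀ + R = [122 -6; -6 166]
K = P̄·Hᵀ·S⁻¹ = [1/2527 -822/2527; -349/722 -117/722]
x' = x̄ + K·y = [-85/361, -321/361]
P' = (I − K·H)·P̄ = [1096/2527 78/361; 78/361 388/361]

x' = [-85/361, -321/361]
P' = [1096/2527 78/361; 78/361 388/361]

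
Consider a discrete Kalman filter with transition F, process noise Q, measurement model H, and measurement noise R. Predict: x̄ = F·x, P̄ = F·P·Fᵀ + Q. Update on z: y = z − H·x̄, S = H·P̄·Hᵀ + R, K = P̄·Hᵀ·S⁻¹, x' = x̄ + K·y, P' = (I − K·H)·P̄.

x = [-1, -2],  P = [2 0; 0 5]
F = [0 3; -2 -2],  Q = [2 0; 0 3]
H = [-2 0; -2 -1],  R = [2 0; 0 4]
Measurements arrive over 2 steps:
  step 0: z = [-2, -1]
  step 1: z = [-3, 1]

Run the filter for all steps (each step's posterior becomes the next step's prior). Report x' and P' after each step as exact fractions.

step 0: x̄ = F·x = [-6, 6]
step 0: P̄ = F·P·Fᵀ + Q = [47 -30; -30 31]
step 0: y = z − H·x̄ = [-14, -7]
step 0: S = H·P̄·Hᵀ + R = [190 128; 128 103]
step 0: K = P̄·Hᵀ·S⁻¹ = [-745/1593 -64/1593; 1234/1593 -1085/1593]
step 0: x' = x̄ + K·y = [440/531, -41/531]
step 0: P' = (I − K·H)·P̄ = [745/1593 -1234/1593; -1234/1593 6808/1593]
step 1: x̄ = F·x = [-41/177, -266/177]
step 1: P̄ = F·P·Fᵀ + Q = [7162/177 -3716/177; -3716/177 2791/177]
step 1: y = z − H·x̄ = [-613/177, -57/59]
step 1: S = H·P̄·Hᵀ + R = [29002/177 7072/59; 7072/59 5761/59]
step 1: K = P̄·Hᵀ·S⁻¹ = [-63566/144415 -624/8495; 16940/28883 -767/1699]
step 1: x' = x̄ + K·y = [196943/144415, -89477/28883]
step 1: P' = (I − K·H)·P̄ = [63566/144415 -16940/28883; -16940/28883 86036/28883]

step 0: x' = [440/531, -41/531], P' = [745/1593 -1234/1593; -1234/1593 6808/1593]
step 1: x' = [196943/144415, -89477/28883], P' = [63566/144415 -16940/28883; -16940/28883 86036/28883]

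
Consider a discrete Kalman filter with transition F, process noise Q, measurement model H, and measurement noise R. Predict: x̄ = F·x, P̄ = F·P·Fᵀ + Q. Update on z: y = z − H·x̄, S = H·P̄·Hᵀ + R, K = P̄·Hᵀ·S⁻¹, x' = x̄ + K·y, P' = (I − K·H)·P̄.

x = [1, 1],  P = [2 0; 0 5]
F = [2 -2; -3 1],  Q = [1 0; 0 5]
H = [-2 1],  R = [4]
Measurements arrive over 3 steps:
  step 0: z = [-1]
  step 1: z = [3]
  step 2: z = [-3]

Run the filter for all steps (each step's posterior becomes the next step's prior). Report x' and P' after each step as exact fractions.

step 0: x' = [-20/59, -100/59], P' = [111/59 142/59; 142/59 356/59]
step 1: x' = [-144/287, 1361/861], P' = [715/287 3074/861; 3074/861 21008/2583]
step 2: x' = [129566/114277, -9227/114277], P' = [340697/114277 513378/114277; 513378/114277 1127168/114277]

step 0: x̄ = F·x = [0, -2]
step 0: P̄ = F·P·Fᵀ + Q = [29 -22; -22 28]
step 0: y = z − H·x̄ = [1]
step 0: S = H·P̄·Hᵀ + R = [236]
step 0: K = P̄·Hᵀ·S⁻¹ = [-20/59; 18/59]
step 0: x' = x̄ + K·y = [-20/59, -100/59]
step 0: P' = (I − K·H)·P̄ = [111/59 142/59; 142/59 356/59]
step 1: x̄ = F·x = [160/59, -40/59]
step 1: P̄ = F·P·Fᵀ + Q = [791/59 -242/59; -242/59 798/59]
step 1: y = z − H·x̄ = [537/59]
step 1: S = H·P̄·Hᵀ + R = [5166/59]
step 1: K = P̄·Hᵀ·S⁻¹ = [-304/861; 641/2583]
step 1: x' = x̄ + K·y = [-144/287, 1361/861]
step 1: P' = (I − K·H)·P̄ = [715/287 3074/861; 3074/861 21008/2583]
step 2: x̄ = F·x = [-3586/861, 2657/861]
step 2: P̄ = F·P·Fᵀ + Q = [38579/2583 -6850/2583; -6850/2583 36506/2583]
step 2: y = z − H·x̄ = [-12412/861]
step 2: S = H·P̄·Hᵀ + R = [228554/2583]
step 2: K = P̄·Hᵀ·S⁻¹ = [-42004/114277; 25103/114277]
step 2: x' = x̄ + K·y = [129566/114277, -9227/114277]
step 2: P' = (I − K·H)·P̄ = [340697/114277 513378/114277; 513378/114277 1127168/114277]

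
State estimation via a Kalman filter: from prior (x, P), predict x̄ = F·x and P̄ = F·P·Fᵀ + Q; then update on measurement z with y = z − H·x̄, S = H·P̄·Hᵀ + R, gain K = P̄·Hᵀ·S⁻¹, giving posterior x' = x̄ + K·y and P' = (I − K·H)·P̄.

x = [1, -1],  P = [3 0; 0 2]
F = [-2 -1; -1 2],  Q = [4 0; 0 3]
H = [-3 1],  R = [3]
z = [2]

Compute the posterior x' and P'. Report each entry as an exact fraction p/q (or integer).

x' = [-271/167, -485/167]
P' = [302/167 750/167; 750/167 2274/167]

x̄ = F·x = [-1, -3]
P̄ = F·P·Fᵀ + Q = [18 2; 2 14]
y = z − H·x̄ = [2]
S = H·P̄·Hᵀ + R = [167]
K = P̄·Hᵀ·S⁻¹ = [-52/167; 8/167]
x' = x̄ + K·y = [-271/167, -485/167]
P' = (I − K·H)·P̄ = [302/167 750/167; 750/167 2274/167]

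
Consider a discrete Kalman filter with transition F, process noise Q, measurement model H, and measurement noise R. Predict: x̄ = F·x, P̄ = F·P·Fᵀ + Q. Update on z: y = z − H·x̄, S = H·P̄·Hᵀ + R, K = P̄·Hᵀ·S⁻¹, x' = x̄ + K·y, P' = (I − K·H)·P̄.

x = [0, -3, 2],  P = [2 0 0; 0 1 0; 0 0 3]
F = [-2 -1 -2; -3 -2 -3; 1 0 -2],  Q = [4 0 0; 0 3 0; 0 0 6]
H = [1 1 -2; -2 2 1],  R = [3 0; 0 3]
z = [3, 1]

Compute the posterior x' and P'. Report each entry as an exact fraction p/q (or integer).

x̄ = F·x = [-1, 0, -4]
P̄ = F·P·Fᵀ + Q = [25 32 8; 32 52 12; 8 12 20]
y = z − H·x̄ = [-4, 3]
S = H·P̄·Hᵀ + R = [144 18; 18 91]
K = P̄·Hᵀ·S⁻¹ = [667/2556 27/142; 377/1065 178/355; -581/3195 122/355]
x' = x̄ + K·y = [-1883/1278, 94/1065, -7162/3195]
P' = (I − K·H)·P̄ = [25861/2556 1375/213 5045/639; 1375/213 1664/355 5368/1065; 5045/639 5368/1065 21536/3195]

x' = [-1883/1278, 94/1065, -7162/3195]
P' = [25861/2556 1375/213 5045/639; 1375/213 1664/355 5368/1065; 5045/639 5368/1065 21536/3195]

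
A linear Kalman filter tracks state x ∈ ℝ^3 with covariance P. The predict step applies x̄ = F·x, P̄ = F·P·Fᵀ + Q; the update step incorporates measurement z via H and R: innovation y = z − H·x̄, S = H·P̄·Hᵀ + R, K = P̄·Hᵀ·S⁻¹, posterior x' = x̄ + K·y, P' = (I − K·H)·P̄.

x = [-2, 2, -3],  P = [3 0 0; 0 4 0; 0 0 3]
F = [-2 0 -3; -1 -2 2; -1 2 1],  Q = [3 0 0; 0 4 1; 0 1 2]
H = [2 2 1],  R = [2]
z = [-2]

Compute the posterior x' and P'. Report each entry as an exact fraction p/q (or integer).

x̄ = F·x = [13, -8, 3]
P̄ = F·P·Fᵀ + Q = [42 -12 -3; -12 35 -6; -3 -6 24]
y = z − H·x̄ = [-15]
S = H·P̄·Hᵀ + R = [202]
K = P̄·Hᵀ·S⁻¹ = [57/202; 20/101; 3/101]
x' = x̄ + K·y = [1771/202, -1108/101, 258/101]
P' = (I − K·H)·P̄ = [5235/202 -2352/101 -474/101; -2352/101 2735/101 -726/101; -474/101 -726/101 2406/101]

x' = [1771/202, -1108/101, 258/101]
P' = [5235/202 -2352/101 -474/101; -2352/101 2735/101 -726/101; -474/101 -726/101 2406/101]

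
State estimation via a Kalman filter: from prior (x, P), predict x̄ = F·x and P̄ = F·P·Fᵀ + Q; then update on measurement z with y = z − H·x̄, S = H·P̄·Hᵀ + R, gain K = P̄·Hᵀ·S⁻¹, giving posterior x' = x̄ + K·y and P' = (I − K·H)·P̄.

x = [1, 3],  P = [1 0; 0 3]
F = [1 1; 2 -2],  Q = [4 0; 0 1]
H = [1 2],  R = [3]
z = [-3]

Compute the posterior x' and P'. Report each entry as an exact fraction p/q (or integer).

x' = [4, -74/21]
P' = [8 -4; -4 19/7]

x̄ = F·x = [4, -4]
P̄ = F·P·Fᵀ + Q = [8 -4; -4 17]
y = z − H·x̄ = [1]
S = H·P̄·Hᵀ + R = [63]
K = P̄·Hᵀ·S⁻¹ = [0; 10/21]
x' = x̄ + K·y = [4, -74/21]
P' = (I − K·H)·P̄ = [8 -4; -4 19/7]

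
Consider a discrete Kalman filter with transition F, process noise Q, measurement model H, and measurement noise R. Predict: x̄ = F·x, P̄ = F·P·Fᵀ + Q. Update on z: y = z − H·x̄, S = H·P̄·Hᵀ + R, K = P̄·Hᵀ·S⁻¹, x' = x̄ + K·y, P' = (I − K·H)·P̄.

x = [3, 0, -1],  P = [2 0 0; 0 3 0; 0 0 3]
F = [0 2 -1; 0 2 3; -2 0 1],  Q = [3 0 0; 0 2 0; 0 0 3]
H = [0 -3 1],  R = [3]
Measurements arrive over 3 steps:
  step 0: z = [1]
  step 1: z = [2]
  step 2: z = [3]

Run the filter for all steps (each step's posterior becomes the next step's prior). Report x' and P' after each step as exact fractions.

step 0: x' = [86/83, -441/166, -2311/332], P' = [1458/83 -93/83 -288/83; -93/83 154/83 753/166; -288/83 753/166 4479/332]
step 1: x' = [-1163/4064, -6577/4064, -2745/1016], P' = [19039/4064 -4627/4064 -3383/1016; -4627/4064 125413/12192 90733/3048; -3383/1016 90733/3048 135671/1524]
step 2: x' = [-39855183/26927188, -18844205/26927188, 6128295/6731797], P' = [125085277/26927188 -11607511/26927188 -32180283/26927188; -11607511/26927188 89608585/26927188 239075109/26927188; -32180283/26927188 239075109/26927188 708727521/26927188]

step 0: x̄ = F·x = [1, -3, -7]
step 0: P̄ = F·P·Fᵀ + Q = [18 3 -3; 3 41 9; -3 9 14]
step 0: y = z − H·x̄ = [-1]
step 0: S = H·P̄·Hᵀ + R = [332]
step 0: K = P̄·Hᵀ·S⁻¹ = [-3/83; -57/166; -13/332]
step 0: x' = x̄ + K·y = [86/83, -441/166, -2311/332]
step 0: P' = (I − K·H)·P̄ = [1458/83 -93/83 -288/83; -93/83 154/83 753/166; -288/83 753/166 4479/332]
step 1: x̄ = F·x = [547/332, -8697/332, -2999/332]
step 1: P̄ = F·P·Fᵀ + Q = [1915/332 -4949/332 -2283/332; -4949/332 61511/332 24849/332; -2283/332 24849/332 33411/332]
step 1: y = z − H·x̄ = [-5607/83]
step 1: S = H·P̄·Hᵀ + R = [109728/83]
step 1: K = P̄·Hᵀ·S⁻¹ = [349/12192; -13307/36576; -857/9144]
step 1: x' = x̄ + K·y = [-1163/4064, -6577/4064, -2745/1016]
step 1: P' = (I − K·H)·P̄ = [19039/4064 -4627/4064 -3383/1016; -4627/4064 125413/12192 90733/3048; -3383/1016 90733/3048 135671/1524]
step 2: x̄ = F·x = [-1087/2032, -23047/2032, -4327/2032]
step 2: P̄ = F·P·Fᵀ + Q = [42967/3048 -325681/3048 -96293/3048; -325681/3048 3662383/3048 1070267/3048; -96293/3048 1070267/3048 378199/3048]
step 2: y = z − H·x̄ = [-29359/1016]
step 2: S = H·P̄·Hᵀ + R = [6731797/762]
step 2: K = P̄·Hᵀ·S⁻¹ = [440375/13463594; -4958441/13463594; -1416301/13463594]
step 2: x' = x̄ + K·y = [-39855183/26927188, -18844205/26927188, 6128295/6731797]
step 2: P' = (I − K·H)·P̄ = [125085277/26927188 -11607511/26927188 -32180283/26927188; -11607511/26927188 89608585/26927188 239075109/26927188; -32180283/26927188 239075109/26927188 708727521/26927188]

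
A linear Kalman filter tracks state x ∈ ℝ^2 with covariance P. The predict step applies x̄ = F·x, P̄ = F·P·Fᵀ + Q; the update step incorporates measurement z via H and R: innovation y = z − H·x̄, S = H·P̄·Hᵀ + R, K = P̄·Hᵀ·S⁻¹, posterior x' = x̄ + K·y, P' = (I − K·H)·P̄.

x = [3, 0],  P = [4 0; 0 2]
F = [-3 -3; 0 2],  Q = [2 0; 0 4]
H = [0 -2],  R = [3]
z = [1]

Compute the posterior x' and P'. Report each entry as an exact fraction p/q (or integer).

x' = [-145/17, -8/17]
P' = [760/17 -12/17; -12/17 12/17]

x̄ = F·x = [-9, 0]
P̄ = F·P·Fᵀ + Q = [56 -12; -12 12]
y = z − H·x̄ = [1]
S = H·P̄·Hᵀ + R = [51]
K = P̄·Hᵀ·S⁻¹ = [8/17; -8/17]
x' = x̄ + K·y = [-145/17, -8/17]
P' = (I − K·H)·P̄ = [760/17 -12/17; -12/17 12/17]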